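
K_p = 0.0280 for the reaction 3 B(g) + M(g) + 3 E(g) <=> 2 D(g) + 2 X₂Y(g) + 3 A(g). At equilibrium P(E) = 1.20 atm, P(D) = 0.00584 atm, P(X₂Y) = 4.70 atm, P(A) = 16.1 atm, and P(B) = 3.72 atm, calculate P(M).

At equilibrium, K_p = P(D)²·P(X₂Y)²·P(A)³ / (P(B)³·P(M)·P(E)³) = 0.0280.
(0.00584)²·(4.70)²·(16.1)³ / ((3.72)³·(P(M))·(1.20)³) = 0.0280
P(M) = 1.26 atm

P(M) = 1.26 atm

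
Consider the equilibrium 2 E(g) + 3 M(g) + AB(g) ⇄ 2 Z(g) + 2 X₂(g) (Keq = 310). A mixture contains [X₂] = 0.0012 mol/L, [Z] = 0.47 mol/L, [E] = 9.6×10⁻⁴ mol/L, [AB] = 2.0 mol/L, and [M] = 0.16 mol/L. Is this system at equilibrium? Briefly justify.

no; Q < K, reaction proceeds forward

Q = [Z]²·[X₂]² / ([E]²·[M]³·[AB]) = (0.47)²·(0.0012)² / ((9.6×10⁻⁴)²·(0.16)³·(2.0)) = 42
Q = 42 < Keq = 310: net forward reaction.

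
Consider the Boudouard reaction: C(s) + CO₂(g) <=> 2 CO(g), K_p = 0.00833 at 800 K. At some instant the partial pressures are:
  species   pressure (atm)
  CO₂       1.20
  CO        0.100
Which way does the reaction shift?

at equilibrium

(C is a pure solid — omitted from Q_p.)
Q_p = P(CO)² / P(CO₂) = (0.100)² / (1.20) = 0.00833
Q_p = 0.00833 = K_p, so the system is already at equilibrium.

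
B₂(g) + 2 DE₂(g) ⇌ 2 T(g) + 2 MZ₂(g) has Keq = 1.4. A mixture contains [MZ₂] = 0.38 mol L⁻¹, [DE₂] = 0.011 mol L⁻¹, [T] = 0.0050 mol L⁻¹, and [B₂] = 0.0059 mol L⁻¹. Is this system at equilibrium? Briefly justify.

Q = [T]²·[MZ₂]² / ([B₂]·[DE₂]²) = (0.0050)²·(0.38)² / ((0.0059)·(0.011)²) = 5.1
Q = 5.1 > Keq = 1.4: net reverse reaction.

no; Q > K, reaction proceeds in reverse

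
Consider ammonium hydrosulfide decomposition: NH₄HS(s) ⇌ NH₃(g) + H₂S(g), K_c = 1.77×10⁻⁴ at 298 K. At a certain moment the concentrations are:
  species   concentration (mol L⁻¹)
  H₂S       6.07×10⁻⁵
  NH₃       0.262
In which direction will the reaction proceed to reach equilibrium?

(NH₄HS is a pure solid — omitted from Q_c.)
Q_c = [NH₃]·[H₂S] = (0.262)·(6.07×10⁻⁵) = 1.59×10⁻⁵
Q_c = 1.59×10⁻⁵ < K_c = 1.77×10⁻⁴, so the forward reaction proceeds.

in the forward direction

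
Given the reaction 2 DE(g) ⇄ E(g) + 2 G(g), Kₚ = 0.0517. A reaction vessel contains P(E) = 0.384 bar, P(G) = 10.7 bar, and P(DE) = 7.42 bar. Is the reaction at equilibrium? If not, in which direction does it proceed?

Qₚ = P(E)·P(G)² / P(DE)² = (0.384)·(10.7)² / (7.42)² = 0.799
Qₚ = 0.799 > Kₚ = 0.0517, so the reverse reaction proceeds.

in the reverse direction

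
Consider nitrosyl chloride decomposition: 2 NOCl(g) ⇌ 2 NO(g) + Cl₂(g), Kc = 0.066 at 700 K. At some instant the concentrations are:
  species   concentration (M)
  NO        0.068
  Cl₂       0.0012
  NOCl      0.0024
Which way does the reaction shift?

Qc = [NO]²·[Cl₂] / [NOCl]² = (0.068)²·(0.0012) / (0.0024)² = 0.96
Qc = 0.96 > Kc = 0.066, so the reverse reaction proceeds.

to the left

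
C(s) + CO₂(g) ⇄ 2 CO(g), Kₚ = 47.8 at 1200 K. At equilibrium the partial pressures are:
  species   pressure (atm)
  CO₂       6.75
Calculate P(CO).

(C is a pure solid — omitted from Kₚ.)
At equilibrium, Kₚ = P(CO)² / P(CO₂) = 47.8.
(P(CO))² / (6.75) = 47.8
P(CO)² = 323 ⇒ P(CO) = 18.0 atm

P(CO) = 18.0 atm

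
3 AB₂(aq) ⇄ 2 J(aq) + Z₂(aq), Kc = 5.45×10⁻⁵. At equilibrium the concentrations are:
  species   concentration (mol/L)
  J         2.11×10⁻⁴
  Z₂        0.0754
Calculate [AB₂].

At equilibrium, Kc = [J]²·[Z₂] / [AB₂]³ = 5.45×10⁻⁵.
(2.11×10⁻⁴)²·(0.0754) / ([AB₂])³ = 5.45×10⁻⁵
[AB₂]³ = 6.16×10⁻⁵ ⇒ [AB₂] = 0.0395 mol/L

[AB₂] = 0.0395 mol/L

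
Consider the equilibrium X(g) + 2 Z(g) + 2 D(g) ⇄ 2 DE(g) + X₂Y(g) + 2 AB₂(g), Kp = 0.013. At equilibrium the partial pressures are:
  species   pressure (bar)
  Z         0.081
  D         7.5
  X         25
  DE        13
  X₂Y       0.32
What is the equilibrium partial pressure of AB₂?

P(AB₂) = 0.047 bar

At equilibrium, Kp = P(DE)²·P(X₂Y)·P(AB₂)² / (P(X)·P(Z)²·P(D)²) = 0.013.
(13)²·(0.32)·(P(AB₂))² / ((25)·(0.081)²·(7.5)²) = 0.013
P(AB₂)² = 0.00222 ⇒ P(AB₂) = 0.047 bar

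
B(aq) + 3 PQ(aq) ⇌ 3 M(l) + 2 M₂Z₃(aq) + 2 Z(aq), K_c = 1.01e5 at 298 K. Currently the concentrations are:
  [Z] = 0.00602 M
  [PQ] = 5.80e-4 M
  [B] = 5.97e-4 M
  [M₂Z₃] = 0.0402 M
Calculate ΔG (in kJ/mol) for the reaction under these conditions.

(M is a pure liquid — omitted from Q_c.)
Q_c = [M₂Z₃]²·[Z]² / ([B]·[PQ]³) = (0.0402)²·(0.00602)² / ((5.97e-4)·(5.80e-4)³) = 5.03e5
ΔG = RT ln(Q_c/K_c) = (8.314 J mol⁻¹ K⁻¹)(298 K) × ln(5.03e5/1.01e5)
   = (2.478 kJ/mol)(1.605) = 3.98 kJ/mol
ΔG > 0, so the forward reaction is non-spontaneous (proceeds in reverse).

ΔG = 3.98 kJ/mol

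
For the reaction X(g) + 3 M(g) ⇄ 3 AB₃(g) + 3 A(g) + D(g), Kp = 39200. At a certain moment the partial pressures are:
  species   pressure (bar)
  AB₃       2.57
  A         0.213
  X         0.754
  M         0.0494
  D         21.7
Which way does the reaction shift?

Qp = P(AB₃)³·P(A)³·P(D) / (P(X)·P(M)³) = (2.57)³·(0.213)³·(21.7) / ((0.754)·(0.0494)³) = 39200
Qp = 39200 = Kp, so the system is already at equilibrium.

no net change (already at equilibrium)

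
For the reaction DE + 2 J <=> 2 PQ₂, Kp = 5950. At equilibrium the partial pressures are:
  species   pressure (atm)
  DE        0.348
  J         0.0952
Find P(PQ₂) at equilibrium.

At equilibrium, Kp = P(PQ₂)² / (P(DE)·P(J)²) = 5950.
(P(PQ₂))² / ((0.348)·(0.0952)²) = 5950
P(PQ₂)² = 18.8 ⇒ P(PQ₂) = 4.33 atm

P(PQ₂) = 4.33 atm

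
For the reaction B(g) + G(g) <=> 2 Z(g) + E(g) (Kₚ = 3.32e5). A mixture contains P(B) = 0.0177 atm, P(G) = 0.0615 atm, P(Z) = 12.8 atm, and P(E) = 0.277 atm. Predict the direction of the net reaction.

Qₚ = P(Z)²·P(E) / (P(B)·P(G)) = (12.8)²·(0.277) / ((0.0177)·(0.0615)) = 41700
Qₚ = 41700 < Kₚ = 3.32e5, so the forward reaction proceeds.

in the forward direction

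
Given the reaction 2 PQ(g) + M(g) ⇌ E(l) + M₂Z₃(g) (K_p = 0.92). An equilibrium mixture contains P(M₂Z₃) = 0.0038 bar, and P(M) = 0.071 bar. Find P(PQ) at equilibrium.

P(PQ) = 0.24 bar

(E is a pure liquid — omitted from K_p.)
At equilibrium, K_p = P(M₂Z₃) / (P(PQ)²·P(M)) = 0.92.
(0.0038) / ((P(PQ))²·(0.071)) = 0.92
P(PQ)² = 0.0582 ⇒ P(PQ) = 0.24 bar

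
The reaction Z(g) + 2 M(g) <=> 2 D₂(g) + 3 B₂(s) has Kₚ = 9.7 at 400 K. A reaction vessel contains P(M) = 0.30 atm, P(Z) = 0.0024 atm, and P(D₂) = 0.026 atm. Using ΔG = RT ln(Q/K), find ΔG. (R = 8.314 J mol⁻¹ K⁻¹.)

(B₂ is a pure solid — omitted from Qₚ.)
Qₚ = P(D₂)² / (P(Z)·P(M)²) = (0.026)² / ((0.0024)·(0.30)²) = 3.13
ΔG = RT ln(Qₚ/Kₚ) = (8.314 J mol⁻¹ K⁻¹)(400 K) × ln(3.13/9.7)
   = (3.326 kJ/mol)(-1.131) = -3.76 kJ/mol
ΔG < 0, so the forward reaction is spontaneous (proceeds forward).

ΔG = -3.76 kJ/mol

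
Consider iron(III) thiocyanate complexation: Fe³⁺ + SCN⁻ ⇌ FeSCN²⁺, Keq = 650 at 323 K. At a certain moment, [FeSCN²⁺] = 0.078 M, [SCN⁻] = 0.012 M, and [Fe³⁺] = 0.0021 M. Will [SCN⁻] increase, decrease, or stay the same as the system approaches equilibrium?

Q = [FeSCN²⁺] / ([Fe³⁺]·[SCN⁻]) = (0.078) / ((0.0021)·(0.012)) = 3100
Q = 3100 > Keq = 650: net reverse reaction.
SCN⁻ is a reactant, so it increases.

increase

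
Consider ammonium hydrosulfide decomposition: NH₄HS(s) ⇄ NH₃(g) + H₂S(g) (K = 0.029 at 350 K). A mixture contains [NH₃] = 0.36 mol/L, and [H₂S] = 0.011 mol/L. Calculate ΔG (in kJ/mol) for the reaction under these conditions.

(NH₄HS is a pure solid — omitted from Q.)
Q = [NH₃]·[H₂S] = (0.36)·(0.011) = 0.00396
ΔG = RT ln(Q/K) = (8.314 J mol⁻¹ K⁻¹)(350 K) × ln(0.00396/0.029)
   = (2.910 kJ/mol)(-1.991) = -5.79 kJ/mol
ΔG < 0, so the forward reaction is spontaneous (proceeds forward).

ΔG = -5.79 kJ/mol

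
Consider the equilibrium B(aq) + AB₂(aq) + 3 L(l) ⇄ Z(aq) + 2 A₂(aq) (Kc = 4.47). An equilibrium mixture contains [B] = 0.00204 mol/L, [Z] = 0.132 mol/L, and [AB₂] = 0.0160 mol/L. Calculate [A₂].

[A₂] = 0.0332 mol/L

(L is a pure liquid — omitted from Kc.)
At equilibrium, Kc = [Z]·[A₂]² / ([B]·[AB₂]) = 4.47.
(0.132)·([A₂])² / ((0.00204)·(0.0160)) = 4.47
[A₂]² = 0.00111 ⇒ [A₂] = 0.0332 mol/L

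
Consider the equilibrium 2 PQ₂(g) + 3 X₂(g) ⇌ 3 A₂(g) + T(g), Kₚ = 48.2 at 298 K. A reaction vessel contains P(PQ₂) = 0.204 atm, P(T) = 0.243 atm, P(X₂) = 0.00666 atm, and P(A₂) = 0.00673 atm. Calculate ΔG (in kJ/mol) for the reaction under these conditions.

ΔG = -5.15 kJ/mol

Qₚ = P(A₂)³·P(T) / (P(PQ₂)²·P(X₂)³) = (0.00673)³·(0.243) / ((0.204)²·(0.00666)³) = 6.03
ΔG = RT ln(Qₚ/Kₚ) = (8.314 J mol⁻¹ K⁻¹)(298 K) × ln(6.03/48.2)
   = (2.478 kJ/mol)(-2.079) = -5.15 kJ/mol
ΔG < 0, so the forward reaction is spontaneous (proceeds forward).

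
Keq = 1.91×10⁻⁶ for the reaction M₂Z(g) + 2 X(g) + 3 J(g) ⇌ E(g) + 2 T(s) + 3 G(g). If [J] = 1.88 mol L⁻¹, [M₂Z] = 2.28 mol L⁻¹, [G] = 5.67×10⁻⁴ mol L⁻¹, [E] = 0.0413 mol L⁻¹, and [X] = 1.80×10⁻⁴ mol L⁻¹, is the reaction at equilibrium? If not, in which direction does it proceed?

to the left

(T is a pure solid — omitted from Q.)
Q = [E]·[G]³ / ([M₂Z]·[X]²·[J]³) = (0.0413)·(5.67×10⁻⁴)³ / ((2.28)·(1.80×10⁻⁴)²·(1.88)³) = 1.53×10⁻⁵
Q = 1.53×10⁻⁵ > Keq = 1.91×10⁻⁶, so the reverse reaction proceeds.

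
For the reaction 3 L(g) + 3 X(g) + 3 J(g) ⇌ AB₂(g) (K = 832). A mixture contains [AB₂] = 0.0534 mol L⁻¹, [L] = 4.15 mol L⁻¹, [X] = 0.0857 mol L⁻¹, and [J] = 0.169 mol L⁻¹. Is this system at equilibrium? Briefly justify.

Q = [AB₂] / ([L]³·[X]³·[J]³) = (0.0534) / ((4.15)³·(0.0857)³·(0.169)³) = 246
Q = 246 < K = 832: net forward reaction.

no; Q < K, reaction proceeds forward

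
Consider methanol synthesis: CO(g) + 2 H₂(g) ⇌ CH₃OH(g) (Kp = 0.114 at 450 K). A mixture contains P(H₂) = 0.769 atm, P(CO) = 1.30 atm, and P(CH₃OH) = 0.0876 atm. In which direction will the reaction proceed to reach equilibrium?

Qp = P(CH₃OH) / (P(CO)·P(H₂)²) = (0.0876) / ((1.30)·(0.769)²) = 0.114
Qp = 0.114 = Kp, so the system is already at equilibrium.

neither direction; the system is at equilibrium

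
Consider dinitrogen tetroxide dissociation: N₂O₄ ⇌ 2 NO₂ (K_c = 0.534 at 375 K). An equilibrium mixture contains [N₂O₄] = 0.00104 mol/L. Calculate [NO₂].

At equilibrium, K_c = [NO₂]² / [N₂O₄] = 0.534.
([NO₂])² / (0.00104) = 0.534
[NO₂]² = 5.55×10⁻⁴ ⇒ [NO₂] = 0.0236 mol/L

[NO₂] = 0.0236 mol/L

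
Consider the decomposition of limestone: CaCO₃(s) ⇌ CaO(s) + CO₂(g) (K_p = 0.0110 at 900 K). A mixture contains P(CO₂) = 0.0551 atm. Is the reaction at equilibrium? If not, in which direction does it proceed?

toward reactants

(CaCO₃, CaO are pure solids — omitted from Q_p.)
Q_p = P(CO₂) = 0.0551
Q_p = 0.0551 > K_p = 0.0110, so the reverse reaction proceeds.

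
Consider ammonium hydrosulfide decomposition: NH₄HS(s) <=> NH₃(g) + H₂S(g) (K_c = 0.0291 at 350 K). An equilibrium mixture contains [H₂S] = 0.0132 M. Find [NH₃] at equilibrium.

[NH₃] = 2.20 M

(NH₄HS is a pure solid — omitted from K_c.)
At equilibrium, K_c = [NH₃]·[H₂S] = 0.0291.
([NH₃])·(0.0132) = 0.0291
[NH₃] = 2.20 M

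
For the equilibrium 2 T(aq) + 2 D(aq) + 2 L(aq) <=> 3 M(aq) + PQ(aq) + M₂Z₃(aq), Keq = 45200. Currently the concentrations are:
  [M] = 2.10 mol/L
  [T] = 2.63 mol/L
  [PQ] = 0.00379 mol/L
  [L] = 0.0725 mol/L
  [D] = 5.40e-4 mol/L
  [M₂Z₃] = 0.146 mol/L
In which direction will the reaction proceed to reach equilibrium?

reverse (toward reactants)

Q = [M]³·[PQ]·[M₂Z₃] / ([T]²·[D]²·[L]²) = (2.10)³·(0.00379)·(0.146) / ((2.63)²·(5.40e-4)²·(0.0725)²) = 4.83e5
Q = 4.83e5 > Keq = 45200, so the reverse reaction proceeds.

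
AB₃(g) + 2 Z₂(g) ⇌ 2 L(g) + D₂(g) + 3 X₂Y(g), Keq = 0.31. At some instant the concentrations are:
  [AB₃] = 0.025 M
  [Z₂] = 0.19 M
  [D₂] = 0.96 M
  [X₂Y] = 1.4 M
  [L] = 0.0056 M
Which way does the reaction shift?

Q = [L]²·[D₂]·[X₂Y]³ / ([AB₃]·[Z₂]²) = (0.0056)²·(0.96)·(1.4)³ / ((0.025)·(0.19)²) = 0.092
Q = 0.092 < Keq = 0.31, so the forward reaction proceeds.

toward products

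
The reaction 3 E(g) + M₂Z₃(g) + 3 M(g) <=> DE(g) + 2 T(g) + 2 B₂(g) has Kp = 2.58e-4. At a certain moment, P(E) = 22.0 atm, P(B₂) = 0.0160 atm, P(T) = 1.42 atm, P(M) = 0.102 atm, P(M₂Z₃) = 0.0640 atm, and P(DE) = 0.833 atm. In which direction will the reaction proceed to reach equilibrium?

to the left

Qp = P(DE)·P(T)²·P(B₂)² / (P(E)³·P(M₂Z₃)·P(M)³) = (0.833)·(1.42)²·(0.0160)² / ((22.0)³·(0.0640)·(0.102)³) = 5.95e-4
Qp = 5.95e-4 > Kp = 2.58e-4, so the reverse reaction proceeds.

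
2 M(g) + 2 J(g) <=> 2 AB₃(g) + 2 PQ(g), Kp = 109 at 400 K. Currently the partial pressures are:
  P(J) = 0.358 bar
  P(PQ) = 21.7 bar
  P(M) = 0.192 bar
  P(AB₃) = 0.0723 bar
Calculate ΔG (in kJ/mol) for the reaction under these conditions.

ΔG = 5.20 kJ/mol

Qp = P(AB₃)²·P(PQ)² / (P(M)²·P(J)²) = (0.0723)²·(21.7)² / ((0.192)²·(0.358)²) = 521
ΔG = RT ln(Qp/Kp) = (8.314 J mol⁻¹ K⁻¹)(400 K) × ln(521/109)
   = (3.326 kJ/mol)(1.564) = 5.20 kJ/mol
ΔG > 0, so the forward reaction is non-spontaneous (proceeds in reverse).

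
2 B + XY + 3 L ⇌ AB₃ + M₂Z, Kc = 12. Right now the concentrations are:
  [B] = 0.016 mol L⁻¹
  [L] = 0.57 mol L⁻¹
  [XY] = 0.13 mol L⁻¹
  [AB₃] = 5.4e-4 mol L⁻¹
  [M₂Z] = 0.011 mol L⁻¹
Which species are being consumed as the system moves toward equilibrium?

B, XY, L (reactants)

Qc = [AB₃]·[M₂Z] / ([B]²·[XY]·[L]³) = (5.4e-4)·(0.011) / ((0.016)²·(0.13)·(0.57)³) = 0.96
Qc = 0.96 < Kc = 12: net forward reaction.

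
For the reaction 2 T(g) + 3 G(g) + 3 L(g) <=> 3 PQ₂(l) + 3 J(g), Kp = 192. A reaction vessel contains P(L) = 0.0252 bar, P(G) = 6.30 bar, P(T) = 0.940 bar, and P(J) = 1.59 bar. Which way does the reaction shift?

in the reverse direction

(PQ₂ is a pure liquid — omitted from Qp.)
Qp = P(J)³ / (P(T)²·P(G)³·P(L)³) = (1.59)³ / ((0.940)²·(6.30)³·(0.0252)³) = 1140
Qp = 1140 > Kp = 192, so the reverse reaction proceeds.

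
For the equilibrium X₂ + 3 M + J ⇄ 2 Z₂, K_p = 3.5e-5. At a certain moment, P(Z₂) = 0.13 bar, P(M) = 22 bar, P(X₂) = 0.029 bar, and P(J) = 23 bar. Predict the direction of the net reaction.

Q_p = P(Z₂)² / (P(X₂)·P(M)³·P(J)) = (0.13)² / ((0.029)·(22)³·(23)) = 2.4e-6
Q_p = 2.4e-6 < K_p = 3.5e-5, so the forward reaction proceeds.

in the forward direction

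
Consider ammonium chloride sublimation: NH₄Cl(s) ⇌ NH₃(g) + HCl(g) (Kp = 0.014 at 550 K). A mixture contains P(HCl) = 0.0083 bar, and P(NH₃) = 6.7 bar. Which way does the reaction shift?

toward reactants

(NH₄Cl is a pure solid — omitted from Qp.)
Qp = P(NH₃)·P(HCl) = (6.7)·(0.0083) = 0.056
Qp = 0.056 > Kp = 0.014, so the reverse reaction proceeds.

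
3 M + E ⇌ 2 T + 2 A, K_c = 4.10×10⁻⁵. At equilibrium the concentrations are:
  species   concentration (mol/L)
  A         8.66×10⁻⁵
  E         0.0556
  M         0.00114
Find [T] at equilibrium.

At equilibrium, K_c = [T]²·[A]² / ([M]³·[E]) = 4.10×10⁻⁵.
([T])²·(8.66×10⁻⁵)² / ((0.00114)³·(0.0556)) = 4.10×10⁻⁵
[T]² = 4.50×10⁻⁷ ⇒ [T] = 6.71×10⁻⁴ mol/L

[T] = 6.71×10⁻⁴ mol/L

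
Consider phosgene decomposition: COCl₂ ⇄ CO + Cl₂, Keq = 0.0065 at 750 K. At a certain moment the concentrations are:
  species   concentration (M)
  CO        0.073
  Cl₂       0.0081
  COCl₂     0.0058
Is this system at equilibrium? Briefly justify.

Q = [CO]·[Cl₂] / [COCl₂] = (0.073)·(0.0081) / (0.0058) = 0.10
Q = 0.10 > Keq = 0.0065: net reverse reaction.

no; Q > K, reaction proceeds in reverse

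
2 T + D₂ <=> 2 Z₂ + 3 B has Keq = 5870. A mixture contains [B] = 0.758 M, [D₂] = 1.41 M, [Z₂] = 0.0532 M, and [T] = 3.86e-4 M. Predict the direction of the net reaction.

at equilibrium

Q = [Z₂]²·[B]³ / ([T]²·[D₂]) = (0.0532)²·(0.758)³ / ((3.86e-4)²·(1.41)) = 5870
Q = 5870 = Keq, so the system is already at equilibrium.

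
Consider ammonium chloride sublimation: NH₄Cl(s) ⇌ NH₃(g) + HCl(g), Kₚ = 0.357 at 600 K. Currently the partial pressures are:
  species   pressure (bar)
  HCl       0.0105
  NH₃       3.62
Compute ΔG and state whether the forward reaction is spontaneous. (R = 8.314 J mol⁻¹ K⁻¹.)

ΔG = -11.2 kJ/mol; the forward reaction is spontaneous

(NH₄Cl is a pure solid — omitted from Qₚ.)
Qₚ = P(NH₃)·P(HCl) = (3.62)·(0.0105) = 0.0380
ΔG = RT ln(Qₚ/Kₚ) = (8.314 J mol⁻¹ K⁻¹)(600 K) × ln(0.0380/0.357)
   = (4.988 kJ/mol)(-2.240) = -11.2 kJ/mol
ΔG < 0, so the forward reaction is spontaneous (proceeds forward).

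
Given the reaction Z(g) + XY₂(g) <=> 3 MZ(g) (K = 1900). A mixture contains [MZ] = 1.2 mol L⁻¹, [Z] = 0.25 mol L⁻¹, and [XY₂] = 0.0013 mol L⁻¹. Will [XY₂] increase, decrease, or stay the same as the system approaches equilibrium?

increase

Q = [MZ]³ / ([Z]·[XY₂]) = (1.2)³ / ((0.25)·(0.0013)) = 5300
Q = 5300 > K = 1900: net reverse reaction.
XY₂ is a reactant, so it increases.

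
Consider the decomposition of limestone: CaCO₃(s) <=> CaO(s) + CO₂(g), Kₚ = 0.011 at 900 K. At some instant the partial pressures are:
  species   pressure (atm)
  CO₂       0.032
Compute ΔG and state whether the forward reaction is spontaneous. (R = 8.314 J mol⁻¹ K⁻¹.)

(CaCO₃, CaO are pure solids — omitted from Qₚ.)
Qₚ = P(CO₂) = 0.0320
ΔG = RT ln(Qₚ/Kₚ) = (8.314 J mol⁻¹ K⁻¹)(900 K) × ln(0.0320/0.011)
   = (7.483 kJ/mol)(1.068) = 7.99 kJ/mol
ΔG > 0, so the forward reaction is non-spontaneous (proceeds in reverse).

ΔG = 7.99 kJ/mol; the forward reaction is non-spontaneous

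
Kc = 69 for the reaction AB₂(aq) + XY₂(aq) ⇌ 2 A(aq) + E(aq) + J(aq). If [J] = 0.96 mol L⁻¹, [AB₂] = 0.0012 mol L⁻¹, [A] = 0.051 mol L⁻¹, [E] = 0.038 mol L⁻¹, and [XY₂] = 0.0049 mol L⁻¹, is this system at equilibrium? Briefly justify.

Qc = [A]²·[E]·[J] / ([AB₂]·[XY₂]) = (0.051)²·(0.038)·(0.96) / ((0.0012)·(0.0049)) = 16
Qc = 16 < Kc = 69: net forward reaction.

no; Q < K, reaction proceeds forward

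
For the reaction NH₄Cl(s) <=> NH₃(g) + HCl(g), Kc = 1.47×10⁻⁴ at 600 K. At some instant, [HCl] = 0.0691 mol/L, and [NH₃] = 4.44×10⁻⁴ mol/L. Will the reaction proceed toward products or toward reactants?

in the forward direction

(NH₄Cl is a pure solid — omitted from Qc.)
Qc = [NH₃]·[HCl] = (4.44×10⁻⁴)·(0.0691) = 3.07×10⁻⁵
Qc = 3.07×10⁻⁵ < Kc = 1.47×10⁻⁴, so the forward reaction proceeds.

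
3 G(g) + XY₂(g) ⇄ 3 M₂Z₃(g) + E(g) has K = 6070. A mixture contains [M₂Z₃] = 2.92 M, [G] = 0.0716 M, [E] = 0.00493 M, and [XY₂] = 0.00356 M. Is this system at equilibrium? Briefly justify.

Q = [M₂Z₃]³·[E] / ([G]³·[XY₂]) = (2.92)³·(0.00493) / ((0.0716)³·(0.00356)) = 93900
Q = 93900 > K = 6070: net reverse reaction.

no; Q > K, reaction proceeds in reverse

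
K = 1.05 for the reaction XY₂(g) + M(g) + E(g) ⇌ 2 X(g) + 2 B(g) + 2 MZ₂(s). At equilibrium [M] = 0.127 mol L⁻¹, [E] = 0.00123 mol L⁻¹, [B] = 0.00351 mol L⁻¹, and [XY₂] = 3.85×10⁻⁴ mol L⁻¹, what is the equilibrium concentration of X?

(MZ₂ is a pure solid — omitted from K.)
At equilibrium, K = [X]²·[B]² / ([XY₂]·[M]·[E]) = 1.05.
([X])²·(0.00351)² / ((3.85×10⁻⁴)·(0.127)·(0.00123)) = 1.05
[X]² = 0.00513 ⇒ [X] = 0.0716 mol L⁻¹

[X] = 0.0716 mol L⁻¹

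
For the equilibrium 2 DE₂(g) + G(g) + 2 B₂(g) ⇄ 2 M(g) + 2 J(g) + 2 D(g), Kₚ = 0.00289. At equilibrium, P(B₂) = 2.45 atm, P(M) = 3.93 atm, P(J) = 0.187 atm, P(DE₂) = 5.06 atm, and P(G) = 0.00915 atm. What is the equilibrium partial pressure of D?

At equilibrium, Kₚ = P(M)²·P(J)²·P(D)² / (P(DE₂)²·P(G)·P(B₂)²) = 0.00289.
(3.93)²·(0.187)²·(P(D))² / ((5.06)²·(0.00915)·(2.45)²) = 0.00289
P(D)² = 0.00752 ⇒ P(D) = 0.0867 atm

P(D) = 0.0867 atm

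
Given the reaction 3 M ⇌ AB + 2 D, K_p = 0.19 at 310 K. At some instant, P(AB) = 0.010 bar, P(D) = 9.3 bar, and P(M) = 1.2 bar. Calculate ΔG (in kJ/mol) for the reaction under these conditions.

Q_p = P(AB)·P(D)² / P(M)³ = (0.010)·(9.3)² / (1.2)³ = 0.501
ΔG = RT ln(Q_p/K_p) = (8.314 J mol⁻¹ K⁻¹)(310 K) × ln(0.501/0.19)
   = (2.577 kJ/mol)(0.9696) = 2.50 kJ/mol
ΔG > 0, so the forward reaction is non-spontaneous (proceeds in reverse).

ΔG = 2.50 kJ/mol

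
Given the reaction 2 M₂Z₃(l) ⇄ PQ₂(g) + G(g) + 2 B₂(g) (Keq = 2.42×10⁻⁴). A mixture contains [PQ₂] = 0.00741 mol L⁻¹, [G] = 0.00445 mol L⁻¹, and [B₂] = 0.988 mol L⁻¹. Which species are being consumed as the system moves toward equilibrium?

(M₂Z₃ is a pure liquid — omitted from Q.)
Q = [PQ₂]·[G]·[B₂]² = (0.00741)·(0.00445)·(0.988)² = 3.22×10⁻⁵
Q = 3.22×10⁻⁵ < Keq = 2.42×10⁻⁴: net forward reaction.

M₂Z₃ (reactants)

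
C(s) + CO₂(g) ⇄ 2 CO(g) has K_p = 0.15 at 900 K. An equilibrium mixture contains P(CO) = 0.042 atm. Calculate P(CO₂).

P(CO₂) = 0.012 atm

(C is a pure solid — omitted from K_p.)
At equilibrium, K_p = P(CO)² / P(CO₂) = 0.15.
(0.042)² / (P(CO₂)) = 0.15
P(CO₂) = 0.0118 = 0.012 atm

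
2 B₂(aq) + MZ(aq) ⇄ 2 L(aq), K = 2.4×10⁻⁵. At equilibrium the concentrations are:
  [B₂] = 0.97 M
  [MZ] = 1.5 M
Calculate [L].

At equilibrium, K = [L]² / ([B₂]²·[MZ]) = 2.4×10⁻⁵.
([L])² / ((0.97)²·(1.5)) = 2.4×10⁻⁵
[L]² = 3.39×10⁻⁵ ⇒ [L] = 0.0058 M

[L] = 0.0058 M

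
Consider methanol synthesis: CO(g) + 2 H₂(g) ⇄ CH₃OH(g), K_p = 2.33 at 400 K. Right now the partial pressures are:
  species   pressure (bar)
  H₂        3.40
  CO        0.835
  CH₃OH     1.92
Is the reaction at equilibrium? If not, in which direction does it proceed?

Q_p = P(CH₃OH) / (P(CO)·P(H₂)²) = (1.92) / ((0.835)·(3.40)²) = 0.199
Q_p = 0.199 < K_p = 2.33, so the forward reaction proceeds.

in the forward direction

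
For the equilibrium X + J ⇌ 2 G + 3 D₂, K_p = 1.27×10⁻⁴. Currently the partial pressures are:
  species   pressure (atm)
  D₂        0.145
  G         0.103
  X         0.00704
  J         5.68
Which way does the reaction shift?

Q_p = P(G)²·P(D₂)³ / (P(X)·P(J)) = (0.103)²·(0.145)³ / ((0.00704)·(5.68)) = 8.09×10⁻⁴
Q_p = 8.09×10⁻⁴ > K_p = 1.27×10⁻⁴, so the reverse reaction proceeds.

to the left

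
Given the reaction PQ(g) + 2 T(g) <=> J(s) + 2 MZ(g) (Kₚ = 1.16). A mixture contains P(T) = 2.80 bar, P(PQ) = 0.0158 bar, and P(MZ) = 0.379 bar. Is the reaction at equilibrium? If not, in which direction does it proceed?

(J is a pure solid — omitted from Qₚ.)
Qₚ = P(MZ)² / (P(PQ)·P(T)²) = (0.379)² / ((0.0158)·(2.80)²) = 1.16
Qₚ = 1.16 = Kₚ, so the system is already at equilibrium.

neither direction; the system is at equilibrium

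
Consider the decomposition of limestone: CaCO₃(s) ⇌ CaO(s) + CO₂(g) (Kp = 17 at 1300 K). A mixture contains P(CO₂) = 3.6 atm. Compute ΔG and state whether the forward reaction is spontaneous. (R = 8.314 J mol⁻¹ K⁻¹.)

(CaCO₃, CaO are pure solids — omitted from Qp.)
Qp = P(CO₂) = 3.60
ΔG = RT ln(Qp/Kp) = (8.314 J mol⁻¹ K⁻¹)(1300 K) × ln(3.60/17)
   = (10.81 kJ/mol)(-1.552) = -16.8 kJ/mol
ΔG < 0, so the forward reaction is spontaneous (proceeds forward).

ΔG = -16.8 kJ/mol; the forward reaction is spontaneous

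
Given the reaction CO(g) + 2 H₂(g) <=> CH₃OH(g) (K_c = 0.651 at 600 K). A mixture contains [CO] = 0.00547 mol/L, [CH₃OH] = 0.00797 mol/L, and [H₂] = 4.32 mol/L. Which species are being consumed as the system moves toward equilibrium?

Q_c = [CH₃OH] / ([CO]·[H₂]²) = (0.00797) / ((0.00547)·(4.32)²) = 0.0781
Q_c = 0.0781 < K_c = 0.651: net forward reaction.

CO, H₂ (reactants)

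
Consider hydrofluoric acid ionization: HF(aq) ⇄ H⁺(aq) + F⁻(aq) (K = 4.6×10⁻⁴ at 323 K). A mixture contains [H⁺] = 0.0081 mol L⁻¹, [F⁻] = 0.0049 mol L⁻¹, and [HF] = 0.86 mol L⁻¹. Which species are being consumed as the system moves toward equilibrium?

HF (reactants)

Q = [H⁺]·[F⁻] / [HF] = (0.0081)·(0.0049) / (0.86) = 4.6×10⁻⁵
Q = 4.6×10⁻⁵ < K = 4.6×10⁻⁴: net forward reaction.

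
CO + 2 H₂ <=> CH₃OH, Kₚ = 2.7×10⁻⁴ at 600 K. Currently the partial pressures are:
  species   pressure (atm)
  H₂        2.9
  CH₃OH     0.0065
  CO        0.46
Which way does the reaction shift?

Qₚ = P(CH₃OH) / (P(CO)·P(H₂)²) = (0.0065) / ((0.46)·(2.9)²) = 0.0017
Qₚ = 0.0017 > Kₚ = 2.7×10⁻⁴, so the reverse reaction proceeds.

reverse (toward reactants)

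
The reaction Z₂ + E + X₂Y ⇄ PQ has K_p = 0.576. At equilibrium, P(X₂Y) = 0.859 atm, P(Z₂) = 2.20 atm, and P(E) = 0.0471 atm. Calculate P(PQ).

At equilibrium, K_p = P(PQ) / (P(Z₂)·P(E)·P(X₂Y)) = 0.576.
(P(PQ)) / ((2.20)·(0.0471)·(0.859)) = 0.576
P(PQ) = 0.0513 atm

P(PQ) = 0.0513 atm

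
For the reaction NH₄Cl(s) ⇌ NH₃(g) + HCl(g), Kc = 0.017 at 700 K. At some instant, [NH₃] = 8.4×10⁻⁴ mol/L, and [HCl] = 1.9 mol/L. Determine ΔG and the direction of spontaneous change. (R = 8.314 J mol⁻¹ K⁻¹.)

(NH₄Cl is a pure solid — omitted from Qc.)
Qc = [NH₃]·[HCl] = (8.4×10⁻⁴)·(1.9) = 0.00160
ΔG = RT ln(Qc/Kc) = (8.314 J mol⁻¹ K⁻¹)(700 K) × ln(0.00160/0.017)
   = (5.820 kJ/mol)(-2.363) = -13.8 kJ/mol
ΔG < 0, so the forward reaction is spontaneous (proceeds forward).

ΔG = -13.8 kJ/mol; the forward reaction is spontaneous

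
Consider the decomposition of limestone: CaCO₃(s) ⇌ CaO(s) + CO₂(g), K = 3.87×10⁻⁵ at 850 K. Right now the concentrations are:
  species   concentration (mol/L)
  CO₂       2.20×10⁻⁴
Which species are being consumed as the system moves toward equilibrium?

(CaCO₃, CaO are pure solids — omitted from Q.)
Q = [CO₂] = 2.20×10⁻⁴
Q = 2.20×10⁻⁴ > K = 3.87×10⁻⁵: net reverse reaction.

CaO, CO₂ (products)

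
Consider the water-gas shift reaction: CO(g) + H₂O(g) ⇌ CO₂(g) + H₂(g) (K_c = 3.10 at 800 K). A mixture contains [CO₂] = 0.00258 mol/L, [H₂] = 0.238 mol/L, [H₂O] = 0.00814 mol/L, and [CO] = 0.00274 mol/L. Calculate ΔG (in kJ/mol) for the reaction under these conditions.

Q_c = [CO₂]·[H₂] / ([CO]·[H₂O]) = (0.00258)·(0.238) / ((0.00274)·(0.00814)) = 27.5
ΔG = RT ln(Q_c/K_c) = (8.314 J mol⁻¹ K⁻¹)(800 K) × ln(27.5/3.10)
   = (6.651 kJ/mol)(2.183) = 14.5 kJ/mol
ΔG > 0, so the forward reaction is non-spontaneous (proceeds in reverse).

ΔG = 14.5 kJ/mol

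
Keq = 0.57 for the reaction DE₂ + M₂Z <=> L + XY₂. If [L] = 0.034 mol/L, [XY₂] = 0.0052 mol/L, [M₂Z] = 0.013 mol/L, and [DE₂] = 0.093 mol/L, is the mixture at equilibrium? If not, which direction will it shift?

no; Q < K, reaction proceeds forward

Q = [L]·[XY₂] / ([DE₂]·[M₂Z]) = (0.034)·(0.0052) / ((0.093)·(0.013)) = 0.15
Q = 0.15 < Keq = 0.57: net forward reaction.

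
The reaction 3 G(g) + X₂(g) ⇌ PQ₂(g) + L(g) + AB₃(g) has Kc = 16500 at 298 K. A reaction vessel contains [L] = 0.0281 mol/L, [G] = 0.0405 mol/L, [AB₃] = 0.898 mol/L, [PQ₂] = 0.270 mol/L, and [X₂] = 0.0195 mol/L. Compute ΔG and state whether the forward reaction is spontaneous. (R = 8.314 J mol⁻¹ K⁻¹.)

Qc = [PQ₂]·[L]·[AB₃] / ([G]³·[X₂]) = (0.270)·(0.0281)·(0.898) / ((0.0405)³·(0.0195)) = 5260
ΔG = RT ln(Qc/Kc) = (8.314 J mol⁻¹ K⁻¹)(298 K) × ln(5260/16500)
   = (2.478 kJ/mol)(-1.143) = -2.83 kJ/mol
ΔG < 0, so the forward reaction is spontaneous (proceeds forward).

ΔG = -2.83 kJ/mol; the forward reaction is spontaneous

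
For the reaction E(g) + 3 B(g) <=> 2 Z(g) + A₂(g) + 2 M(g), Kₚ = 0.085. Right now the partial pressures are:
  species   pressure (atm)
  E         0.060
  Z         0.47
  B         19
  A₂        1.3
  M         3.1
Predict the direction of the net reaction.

in the forward direction

Qₚ = P(Z)²·P(A₂)·P(M)² / (P(E)·P(B)³) = (0.47)²·(1.3)·(3.1)² / ((0.060)·(19)³) = 0.0067
Qₚ = 0.0067 < Kₚ = 0.085, so the forward reaction proceeds.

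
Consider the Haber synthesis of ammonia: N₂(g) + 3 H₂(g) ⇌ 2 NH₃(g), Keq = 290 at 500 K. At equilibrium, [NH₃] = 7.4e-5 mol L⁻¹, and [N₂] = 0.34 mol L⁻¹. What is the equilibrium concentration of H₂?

[H₂] = 3.8e-4 mol L⁻¹

At equilibrium, Keq = [NH₃]² / ([N₂]·[H₂]³) = 290.
(7.4e-5)² / ((0.34)·([H₂])³) = 290
[H₂]³ = 5.55e-11 ⇒ [H₂] = 3.8e-4 mol L⁻¹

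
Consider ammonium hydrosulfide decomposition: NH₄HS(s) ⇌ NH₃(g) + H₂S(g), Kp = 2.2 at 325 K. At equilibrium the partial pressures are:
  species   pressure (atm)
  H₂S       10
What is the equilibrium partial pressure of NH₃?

P(NH₃) = 0.22 atm

(NH₄HS is a pure solid — omitted from Kp.)
At equilibrium, Kp = P(NH₃)·P(H₂S) = 2.2.
(P(NH₃))·(10) = 2.2
P(NH₃) = 0.220 = 0.22 atm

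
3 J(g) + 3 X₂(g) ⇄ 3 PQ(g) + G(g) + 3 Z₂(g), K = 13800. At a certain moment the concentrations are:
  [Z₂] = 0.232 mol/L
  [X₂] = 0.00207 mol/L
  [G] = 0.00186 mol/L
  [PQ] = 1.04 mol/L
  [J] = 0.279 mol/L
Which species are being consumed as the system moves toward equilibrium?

PQ, G, Z₂ (products)

Q = [PQ]³·[G]·[Z₂]³ / ([J]³·[X₂]³) = (1.04)³·(0.00186)·(0.232)³ / ((0.279)³·(0.00207)³) = 1.36×10⁵
Q = 1.36×10⁵ > K = 13800: net reverse reaction.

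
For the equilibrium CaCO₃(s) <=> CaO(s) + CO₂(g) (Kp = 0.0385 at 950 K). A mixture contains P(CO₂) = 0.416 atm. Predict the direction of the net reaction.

(CaCO₃, CaO are pure solids — omitted from Qp.)
Qp = P(CO₂) = 0.416
Qp = 0.416 > Kp = 0.0385, so the reverse reaction proceeds.

reverse (toward reactants)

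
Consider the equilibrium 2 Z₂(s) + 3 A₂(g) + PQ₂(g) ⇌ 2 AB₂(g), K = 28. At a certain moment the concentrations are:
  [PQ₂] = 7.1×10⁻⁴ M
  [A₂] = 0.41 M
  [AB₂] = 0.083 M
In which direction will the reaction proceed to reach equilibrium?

in the reverse direction

(Z₂ is a pure solid — omitted from Q.)
Q = [AB₂]² / ([A₂]³·[PQ₂]) = (0.083)² / ((0.41)³·(7.1×10⁻⁴)) = 140
Q = 140 > K = 28, so the reverse reaction proceeds.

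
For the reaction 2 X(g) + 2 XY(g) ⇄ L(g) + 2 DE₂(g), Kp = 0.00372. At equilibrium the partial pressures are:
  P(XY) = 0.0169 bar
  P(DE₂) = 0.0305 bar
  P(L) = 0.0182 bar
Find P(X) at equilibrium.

At equilibrium, Kp = P(L)·P(DE₂)² / (P(X)²·P(XY)²) = 0.00372.
(0.0182)·(0.0305)² / ((P(X))²·(0.0169)²) = 0.00372
P(X)² = 15.9 ⇒ P(X) = 3.99 bar

P(X) = 3.99 bar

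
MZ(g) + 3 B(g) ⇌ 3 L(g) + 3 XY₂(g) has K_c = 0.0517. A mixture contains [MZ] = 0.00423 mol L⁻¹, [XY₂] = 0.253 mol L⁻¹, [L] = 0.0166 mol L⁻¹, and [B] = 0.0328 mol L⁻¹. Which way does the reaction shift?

in the reverse direction

Q_c = [L]³·[XY₂]³ / ([MZ]·[B]³) = (0.0166)³·(0.253)³ / ((0.00423)·(0.0328)³) = 0.496
Q_c = 0.496 > K_c = 0.0517, so the reverse reaction proceeds.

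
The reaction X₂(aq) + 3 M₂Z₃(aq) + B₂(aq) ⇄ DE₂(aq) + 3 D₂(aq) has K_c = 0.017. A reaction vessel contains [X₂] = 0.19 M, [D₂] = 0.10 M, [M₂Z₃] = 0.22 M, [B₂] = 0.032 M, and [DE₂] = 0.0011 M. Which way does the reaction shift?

at equilibrium

Q_c = [DE₂]·[D₂]³ / ([X₂]·[M₂Z₃]³·[B₂]) = (0.0011)·(0.10)³ / ((0.19)·(0.22)³·(0.032)) = 0.017
Q_c = 0.017 = K_c, so the system is already at equilibrium.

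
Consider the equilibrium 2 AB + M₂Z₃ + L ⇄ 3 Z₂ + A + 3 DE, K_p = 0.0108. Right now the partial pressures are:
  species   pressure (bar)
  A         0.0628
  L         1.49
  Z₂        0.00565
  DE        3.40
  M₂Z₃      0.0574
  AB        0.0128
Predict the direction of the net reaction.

to the left

Q_p = P(Z₂)³·P(A)·P(DE)³ / (P(AB)²·P(M₂Z₃)·P(L)) = (0.00565)³·(0.0628)·(3.40)³ / ((0.0128)²·(0.0574)·(1.49)) = 0.0318
Q_p = 0.0318 > K_p = 0.0108, so the reverse reaction proceeds.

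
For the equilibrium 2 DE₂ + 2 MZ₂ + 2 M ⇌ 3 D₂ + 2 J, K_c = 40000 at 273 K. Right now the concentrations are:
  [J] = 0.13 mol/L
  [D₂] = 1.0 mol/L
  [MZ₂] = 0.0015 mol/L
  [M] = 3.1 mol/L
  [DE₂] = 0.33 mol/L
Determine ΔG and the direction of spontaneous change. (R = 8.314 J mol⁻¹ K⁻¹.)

ΔG = -3.90 kJ/mol; the forward reaction is spontaneous

Q_c = [D₂]³·[J]² / ([DE₂]²·[MZ₂]²·[M]²) = (1.0)³·(0.13)² / ((0.33)²·(0.0015)²·(3.1)²) = 7180
ΔG = RT ln(Q_c/K_c) = (8.314 J mol⁻¹ K⁻¹)(273 K) × ln(7180/40000)
   = (2.270 kJ/mol)(-1.718) = -3.90 kJ/mol
ΔG < 0, so the forward reaction is spontaneous (proceeds forward).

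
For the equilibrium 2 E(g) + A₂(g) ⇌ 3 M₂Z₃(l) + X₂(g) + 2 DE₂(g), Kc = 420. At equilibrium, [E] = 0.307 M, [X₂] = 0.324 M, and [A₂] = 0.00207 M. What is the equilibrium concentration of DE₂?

(M₂Z₃ is a pure liquid — omitted from Kc.)
At equilibrium, Kc = [X₂]·[DE₂]² / ([E]²·[A₂]) = 420.
(0.324)·([DE₂])² / ((0.307)²·(0.00207)) = 420
[DE₂]² = 0.253 ⇒ [DE₂] = 0.503 M

[DE₂] = 0.503 M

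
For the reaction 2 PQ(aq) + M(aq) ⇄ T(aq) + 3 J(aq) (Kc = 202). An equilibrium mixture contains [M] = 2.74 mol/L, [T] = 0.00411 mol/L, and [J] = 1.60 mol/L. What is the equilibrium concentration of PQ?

At equilibrium, Kc = [T]·[J]³ / ([PQ]²·[M]) = 202.
(0.00411)·(1.60)³ / (([PQ])²·(2.74)) = 202
[PQ]² = 3.04×10⁻⁵ ⇒ [PQ] = 0.00552 mol/L

[PQ] = 0.00552 mol/L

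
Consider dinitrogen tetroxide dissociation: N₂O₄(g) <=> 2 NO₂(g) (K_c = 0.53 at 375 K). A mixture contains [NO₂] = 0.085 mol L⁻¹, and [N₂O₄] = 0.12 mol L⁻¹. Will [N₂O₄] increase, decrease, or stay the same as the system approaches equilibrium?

Q_c = [NO₂]² / [N₂O₄] = (0.085)² / (0.12) = 0.060
Q_c = 0.060 < K_c = 0.53: net forward reaction.
N₂O₄ is a reactant, so it decreases.

decrease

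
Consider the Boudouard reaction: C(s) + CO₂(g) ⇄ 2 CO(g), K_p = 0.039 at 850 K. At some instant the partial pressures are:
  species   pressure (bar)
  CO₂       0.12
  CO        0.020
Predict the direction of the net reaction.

to the right

(C is a pure solid — omitted from Q_p.)
Q_p = P(CO)² / P(CO₂) = (0.020)² / (0.12) = 0.0033
Q_p = 0.0033 < K_p = 0.039, so the forward reaction proceeds.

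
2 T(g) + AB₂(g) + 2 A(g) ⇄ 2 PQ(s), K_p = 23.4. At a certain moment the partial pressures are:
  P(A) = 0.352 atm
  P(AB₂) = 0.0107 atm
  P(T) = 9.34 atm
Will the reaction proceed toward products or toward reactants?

(PQ is a pure solid — omitted from Q_p.)
Q_p = 1 / (P(T)²·P(AB₂)·P(A)²) = 1 / ((9.34)²·(0.0107)·(0.352)²) = 8.65
Q_p = 8.65 < K_p = 23.4, so the forward reaction proceeds.

forward (toward products)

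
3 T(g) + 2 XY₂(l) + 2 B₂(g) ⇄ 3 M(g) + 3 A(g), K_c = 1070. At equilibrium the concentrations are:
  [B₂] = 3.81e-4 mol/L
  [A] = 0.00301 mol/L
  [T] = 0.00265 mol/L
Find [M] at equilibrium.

(XY₂ is a pure liquid — omitted from K_c.)
At equilibrium, K_c = [M]³·[A]³ / ([T]³·[B₂]²) = 1070.
([M])³·(0.00301)³ / ((0.00265)³·(3.81e-4)²) = 1070
[M]³ = 1.06e-4 ⇒ [M] = 0.0473 mol/L

[M] = 0.0473 mol/L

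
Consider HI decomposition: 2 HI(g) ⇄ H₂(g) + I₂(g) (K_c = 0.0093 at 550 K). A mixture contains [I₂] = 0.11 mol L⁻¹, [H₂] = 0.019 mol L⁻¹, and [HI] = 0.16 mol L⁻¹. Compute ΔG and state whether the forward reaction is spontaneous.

ΔG = 9.93 kJ/mol; the forward reaction is non-spontaneous

Q_c = [H₂]·[I₂] / [HI]² = (0.019)·(0.11) / (0.16)² = 0.0816
ΔG = RT ln(Q_c/K_c) = (8.314 J mol⁻¹ K⁻¹)(550 K) × ln(0.0816/0.0093)
   = (4.573 kJ/mol)(2.172) = 9.93 kJ/mol
ΔG > 0, so the forward reaction is non-spontaneous (proceeds in reverse).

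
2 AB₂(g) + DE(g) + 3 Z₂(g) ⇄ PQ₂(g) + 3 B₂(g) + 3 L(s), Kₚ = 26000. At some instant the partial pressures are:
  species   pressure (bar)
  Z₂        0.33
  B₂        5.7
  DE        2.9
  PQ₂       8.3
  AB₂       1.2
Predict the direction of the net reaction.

toward products

(L is a pure solid — omitted from Qₚ.)
Qₚ = P(PQ₂)·P(B₂)³ / (P(AB₂)²·P(DE)·P(Z₂)³) = (8.3)·(5.7)³ / ((1.2)²·(2.9)·(0.33)³) = 10000
Qₚ = 10000 < Kₚ = 26000, so the forward reaction proceeds.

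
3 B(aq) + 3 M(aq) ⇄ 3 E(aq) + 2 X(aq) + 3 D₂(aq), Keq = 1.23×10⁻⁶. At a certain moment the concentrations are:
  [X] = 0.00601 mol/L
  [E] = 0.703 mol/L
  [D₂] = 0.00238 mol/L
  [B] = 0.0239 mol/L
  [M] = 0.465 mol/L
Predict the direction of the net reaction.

Q = [E]³·[X]²·[D₂]³ / ([B]³·[M]³) = (0.703)³·(0.00601)²·(0.00238)³ / ((0.0239)³·(0.465)³) = 1.23×10⁻⁷
Q = 1.23×10⁻⁷ < Keq = 1.23×10⁻⁶, so the forward reaction proceeds.

toward products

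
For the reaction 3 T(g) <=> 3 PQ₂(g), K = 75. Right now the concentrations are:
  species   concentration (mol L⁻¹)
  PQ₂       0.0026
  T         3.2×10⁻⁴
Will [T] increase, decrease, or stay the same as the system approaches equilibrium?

increase

Q = [PQ₂]³ / [T]³ = (0.0026)³ / (3.2×10⁻⁴)³ = 540
Q = 540 > K = 75: net reverse reaction.
T is a reactant, so it increases.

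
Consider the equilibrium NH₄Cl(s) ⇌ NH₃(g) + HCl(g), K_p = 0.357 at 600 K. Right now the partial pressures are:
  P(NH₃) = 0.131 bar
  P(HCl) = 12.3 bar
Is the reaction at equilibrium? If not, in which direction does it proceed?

reverse (toward reactants)

(NH₄Cl is a pure solid — omitted from Q_p.)
Q_p = P(NH₃)·P(HCl) = (0.131)·(12.3) = 1.61
Q_p = 1.61 > K_p = 0.357, so the reverse reaction proceeds.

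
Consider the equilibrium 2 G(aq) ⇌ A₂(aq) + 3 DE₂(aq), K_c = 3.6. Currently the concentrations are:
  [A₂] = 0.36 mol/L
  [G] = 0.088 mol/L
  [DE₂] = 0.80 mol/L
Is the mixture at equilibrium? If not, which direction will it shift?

Q_c = [A₂]·[DE₂]³ / [G]² = (0.36)·(0.80)³ / (0.088)² = 24
Q_c = 24 > K_c = 3.6: net reverse reaction.

no; Q > K, reaction proceeds in reverse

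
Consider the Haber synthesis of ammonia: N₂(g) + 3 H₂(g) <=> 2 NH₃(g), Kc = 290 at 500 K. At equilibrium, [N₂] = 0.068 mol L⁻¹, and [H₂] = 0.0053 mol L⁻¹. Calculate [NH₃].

[NH₃] = 0.0017 mol L⁻¹

At equilibrium, Kc = [NH₃]² / ([N₂]·[H₂]³) = 290.
([NH₃])² / ((0.068)·(0.0053)³) = 290
[NH₃]² = 2.94e-6 ⇒ [NH₃] = 0.0017 mol L⁻¹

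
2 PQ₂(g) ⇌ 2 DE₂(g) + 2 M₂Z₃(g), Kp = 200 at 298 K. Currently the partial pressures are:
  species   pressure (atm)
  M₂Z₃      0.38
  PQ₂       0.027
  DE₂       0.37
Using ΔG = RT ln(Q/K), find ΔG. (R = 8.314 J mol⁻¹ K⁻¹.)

ΔG = -4.95 kJ/mol

Qp = P(DE₂)²·P(M₂Z₃)² / P(PQ₂)² = (0.37)²·(0.38)² / (0.027)² = 27.1
ΔG = RT ln(Qp/Kp) = (8.314 J mol⁻¹ K⁻¹)(298 K) × ln(27.1/200)
   = (2.478 kJ/mol)(-1.999) = -4.95 kJ/mol
ΔG < 0, so the forward reaction is spontaneous (proceeds forward).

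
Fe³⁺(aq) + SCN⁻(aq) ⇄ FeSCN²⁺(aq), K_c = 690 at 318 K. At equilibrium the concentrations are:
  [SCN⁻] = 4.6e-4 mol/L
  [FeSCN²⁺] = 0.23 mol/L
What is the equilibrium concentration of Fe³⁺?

[Fe³⁺] = 0.72 mol/L

At equilibrium, K_c = [FeSCN²⁺] / ([Fe³⁺]·[SCN⁻]) = 690.
(0.23) / (([Fe³⁺])·(4.6e-4)) = 690
[Fe³⁺] = 0.725 = 0.72 mol/L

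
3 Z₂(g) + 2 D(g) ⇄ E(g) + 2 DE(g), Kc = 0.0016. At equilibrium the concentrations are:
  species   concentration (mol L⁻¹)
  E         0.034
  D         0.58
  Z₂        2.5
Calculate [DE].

At equilibrium, Kc = [E]·[DE]² / ([Z₂]³·[D]²) = 0.0016.
(0.034)·([DE])² / ((2.5)³·(0.58)²) = 0.0016
[DE]² = 0.247 ⇒ [DE] = 0.50 mol L⁻¹

[DE] = 0.50 mol L⁻¹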